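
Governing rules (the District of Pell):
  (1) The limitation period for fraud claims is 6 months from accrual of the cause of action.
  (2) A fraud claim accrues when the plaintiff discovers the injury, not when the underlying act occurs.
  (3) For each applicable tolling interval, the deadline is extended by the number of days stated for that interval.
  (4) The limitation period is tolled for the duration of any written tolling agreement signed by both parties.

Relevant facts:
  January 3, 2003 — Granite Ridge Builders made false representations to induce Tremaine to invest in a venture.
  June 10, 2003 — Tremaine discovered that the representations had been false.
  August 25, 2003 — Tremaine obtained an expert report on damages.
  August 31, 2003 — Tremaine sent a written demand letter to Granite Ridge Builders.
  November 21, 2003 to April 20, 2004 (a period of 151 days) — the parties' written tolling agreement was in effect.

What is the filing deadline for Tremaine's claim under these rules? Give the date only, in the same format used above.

The claim did not accrue until Tremaine discovered the injury on June 10, 2003; the January 3, 2003 act date does not start the clock under the stated rule.
Adding the 6 months base period to June 10, 2003 gives a deadline of December 10, 2003, before any tolling.
The period was tolled for 151 days by the written tolling agreement (November 21, 2003 to April 20, 2004), pushing the deadline to May 9, 2004.
The other events in the timeline have no effect on the limitation period under the stated rules.

May 9, 2004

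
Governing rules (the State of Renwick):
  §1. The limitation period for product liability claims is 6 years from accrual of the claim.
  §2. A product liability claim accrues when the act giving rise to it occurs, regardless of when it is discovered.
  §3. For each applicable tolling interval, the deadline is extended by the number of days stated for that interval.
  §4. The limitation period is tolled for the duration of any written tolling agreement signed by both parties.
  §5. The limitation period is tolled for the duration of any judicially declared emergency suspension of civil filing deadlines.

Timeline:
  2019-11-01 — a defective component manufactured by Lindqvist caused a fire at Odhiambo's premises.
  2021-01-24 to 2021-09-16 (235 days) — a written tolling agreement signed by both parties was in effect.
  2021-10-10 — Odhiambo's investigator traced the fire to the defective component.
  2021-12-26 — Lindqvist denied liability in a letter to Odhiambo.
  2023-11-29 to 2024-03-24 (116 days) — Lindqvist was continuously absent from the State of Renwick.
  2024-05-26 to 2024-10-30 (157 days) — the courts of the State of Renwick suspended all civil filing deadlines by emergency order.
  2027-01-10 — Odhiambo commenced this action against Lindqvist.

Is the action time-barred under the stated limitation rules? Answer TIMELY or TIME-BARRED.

TIME-BARRED

Because the rule ties accrual to occurrence, the claim accrued on 2019-11-01, not on the 2021-10-10 discovery date.
The untolled deadline — 6 years after 2019-11-01 — is 2025-11-01.
The written tolling agreement from 2021-01-24 to 2021-09-16 tolled the period for 235 days, extending the deadline to 2026-06-24.
Because the emergency suspension of filing deadlines ran from 2024-05-26 to 2024-10-30, the deadline is extended by 157 days to 2026-11-28.
No stated provision tolls the period for the defendant's absence, so the interval from 2023-11-29 to 2024-03-24 has no effect on the deadline.
None of the other events listed affects the running of the period under the stated rules.
Filing on 2027-01-10 missed the 2026-11-28 deadline — the action is time-barred.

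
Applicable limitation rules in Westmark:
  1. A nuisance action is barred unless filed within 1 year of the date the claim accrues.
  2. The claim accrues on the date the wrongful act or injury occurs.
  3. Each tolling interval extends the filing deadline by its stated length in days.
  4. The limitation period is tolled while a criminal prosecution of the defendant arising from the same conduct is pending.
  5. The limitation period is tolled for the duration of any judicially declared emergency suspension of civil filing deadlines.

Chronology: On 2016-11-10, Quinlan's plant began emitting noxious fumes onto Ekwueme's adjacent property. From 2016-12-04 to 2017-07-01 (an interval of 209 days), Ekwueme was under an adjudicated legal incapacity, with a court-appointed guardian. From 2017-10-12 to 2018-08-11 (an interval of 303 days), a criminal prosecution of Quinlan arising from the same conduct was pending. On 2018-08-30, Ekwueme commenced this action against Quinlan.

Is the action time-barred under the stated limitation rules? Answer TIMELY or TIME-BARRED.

The limitation period began to run on 2016-11-10.
Adding the 1 year base period to 2016-11-10 gives a deadline of 2017-11-10, before any tolling.
Because the pending criminal prosecution ran from 2017-10-12 to 2018-08-11, the deadline is extended by 303 days to 2018-09-09.
The plaintiff's legal incapacity from 2016-12-04 to 2017-07-01 does not toll the period, because no stated rule makes the plaintiff's incapacity a tolling event.
The 2018-08-30 filing precedes the 2018-09-09 deadline; the claim is timely.

TIMELY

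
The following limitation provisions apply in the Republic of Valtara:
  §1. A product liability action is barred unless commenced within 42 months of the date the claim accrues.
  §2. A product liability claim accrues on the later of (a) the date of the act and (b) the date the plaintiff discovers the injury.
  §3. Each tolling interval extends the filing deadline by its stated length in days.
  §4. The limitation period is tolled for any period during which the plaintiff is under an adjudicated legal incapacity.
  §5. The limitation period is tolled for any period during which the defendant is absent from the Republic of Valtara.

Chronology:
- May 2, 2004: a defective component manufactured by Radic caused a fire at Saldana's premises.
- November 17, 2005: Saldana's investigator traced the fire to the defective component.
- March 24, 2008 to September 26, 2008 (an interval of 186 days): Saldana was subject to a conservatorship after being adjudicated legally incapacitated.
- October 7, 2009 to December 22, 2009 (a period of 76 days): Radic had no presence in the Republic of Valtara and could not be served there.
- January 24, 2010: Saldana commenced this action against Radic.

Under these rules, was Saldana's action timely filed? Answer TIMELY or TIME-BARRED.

Because discovery on November 17, 2005 post-dates the May 2, 2004 act, accrual under the later-of rule falls on November 17, 2005.
42 months from November 17, 2005 is May 17, 2009.
Because the plaintiff's legal incapacity ran from March 24, 2008 to September 26, 2008, the deadline is extended by 186 days to November 19, 2009.
Because the defendant's absence from the jurisdiction ran from October 7, 2009 to December 22, 2009, the deadline is extended by 76 days to February 3, 2010.
The January 24, 2010 filing precedes the February 3, 2010 deadline; the claim is timely.

TIMELY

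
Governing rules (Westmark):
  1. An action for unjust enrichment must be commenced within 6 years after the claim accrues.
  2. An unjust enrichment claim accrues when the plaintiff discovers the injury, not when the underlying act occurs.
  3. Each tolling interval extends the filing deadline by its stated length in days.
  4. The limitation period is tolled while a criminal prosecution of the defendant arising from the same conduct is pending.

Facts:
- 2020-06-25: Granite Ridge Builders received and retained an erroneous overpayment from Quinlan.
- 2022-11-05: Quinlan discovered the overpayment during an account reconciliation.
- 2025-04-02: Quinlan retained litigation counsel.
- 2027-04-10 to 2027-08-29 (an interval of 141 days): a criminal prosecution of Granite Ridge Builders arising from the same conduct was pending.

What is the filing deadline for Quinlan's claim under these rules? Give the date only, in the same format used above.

2029-03-26

The claim did not accrue until Quinlan discovered the injury on 2022-11-05; the 2020-06-25 act date does not start the clock under the stated rule.
The untolled deadline — 6 years after 2022-11-05 — is 2028-11-05.
The pending criminal prosecution from 2027-04-10 to 2027-08-29 tolled the period for 141 days, extending the deadline to 2029-03-26.
Nothing else in the chronology tolls or restarts the period.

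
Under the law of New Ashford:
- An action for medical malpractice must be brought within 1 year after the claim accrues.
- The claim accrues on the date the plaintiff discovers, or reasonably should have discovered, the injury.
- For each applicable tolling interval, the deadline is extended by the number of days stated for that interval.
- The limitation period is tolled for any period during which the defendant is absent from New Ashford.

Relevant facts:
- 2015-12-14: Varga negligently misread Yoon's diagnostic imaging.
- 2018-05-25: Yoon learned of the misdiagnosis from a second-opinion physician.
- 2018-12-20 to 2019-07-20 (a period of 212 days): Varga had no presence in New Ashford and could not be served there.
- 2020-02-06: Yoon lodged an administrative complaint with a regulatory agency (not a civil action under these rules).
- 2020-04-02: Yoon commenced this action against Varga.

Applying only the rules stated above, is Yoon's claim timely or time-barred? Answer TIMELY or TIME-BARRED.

TIME-BARRED

Under the discovery rule, the claim accrued on 2018-05-25, when Yoon discovered the injury — not on the 2015-12-14 date of the underlying act.
1 year from 2018-05-25 is 2019-05-25.
The period was tolled for 212 days by the defendant's absence from the jurisdiction (2018-12-20 to 2019-07-20), pushing the deadline to 2019-12-23.
None of the other events listed affects the running of the period under the stated rules.
Filing on 2020-04-02 missed the 2019-12-23 deadline — the action is time-barred.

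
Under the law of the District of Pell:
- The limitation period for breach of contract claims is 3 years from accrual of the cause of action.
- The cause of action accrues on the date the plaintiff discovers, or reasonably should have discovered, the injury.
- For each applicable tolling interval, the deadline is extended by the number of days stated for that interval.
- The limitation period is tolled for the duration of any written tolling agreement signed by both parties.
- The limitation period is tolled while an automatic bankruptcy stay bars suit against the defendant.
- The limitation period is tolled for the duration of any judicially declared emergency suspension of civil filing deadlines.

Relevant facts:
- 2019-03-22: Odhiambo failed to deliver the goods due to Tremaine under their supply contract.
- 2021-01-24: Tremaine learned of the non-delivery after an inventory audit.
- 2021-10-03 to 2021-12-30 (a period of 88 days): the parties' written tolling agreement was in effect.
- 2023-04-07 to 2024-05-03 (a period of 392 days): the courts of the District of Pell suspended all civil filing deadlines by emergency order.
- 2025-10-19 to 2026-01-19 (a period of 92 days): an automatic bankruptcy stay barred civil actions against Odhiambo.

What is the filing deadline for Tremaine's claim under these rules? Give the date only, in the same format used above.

The claim did not accrue until Tremaine discovered the injury on 2021-01-24; the 2019-03-22 act date does not start the clock under the stated rule.
3 years from 2021-01-24 is 2024-01-24.
The written tolling agreement from 2021-10-03 to 2021-12-30 tolled the period for 88 days, extending the deadline to 2024-04-21.
The period was tolled for 392 days by the emergency suspension of filing deadlines (2023-04-07 to 2024-05-03), pushing the deadline to 2025-05-18.
The automatic bankruptcy stay from 2025-10-19 to 2026-01-19 began after the period had already run on 2025-05-18, so it has no tolling effect.

2025-05-18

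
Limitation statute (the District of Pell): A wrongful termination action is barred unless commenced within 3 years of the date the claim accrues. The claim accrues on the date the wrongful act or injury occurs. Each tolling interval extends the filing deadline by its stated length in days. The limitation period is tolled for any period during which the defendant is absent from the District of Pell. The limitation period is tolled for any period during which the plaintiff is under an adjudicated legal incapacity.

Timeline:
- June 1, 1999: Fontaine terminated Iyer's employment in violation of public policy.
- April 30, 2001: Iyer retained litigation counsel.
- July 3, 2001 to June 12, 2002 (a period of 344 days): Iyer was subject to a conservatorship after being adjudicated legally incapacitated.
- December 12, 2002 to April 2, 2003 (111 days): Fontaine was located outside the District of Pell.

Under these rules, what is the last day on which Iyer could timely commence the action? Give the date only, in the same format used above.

August 30, 2003

The claim accrued on June 1, 1999, when the wrongful act occurred.
The untolled deadline — 3 years after June 1, 1999 — is June 1, 2002.
The period was tolled for 344 days by the plaintiff's legal incapacity (July 3, 2001 to June 12, 2002), pushing the deadline to May 11, 2003.
The period was tolled for 111 days by the defendant's absence from the jurisdiction (December 12, 2002 to April 2, 2003), pushing the deadline to August 30, 2003.
The other events in the timeline have no effect on the limitation period under the stated rules.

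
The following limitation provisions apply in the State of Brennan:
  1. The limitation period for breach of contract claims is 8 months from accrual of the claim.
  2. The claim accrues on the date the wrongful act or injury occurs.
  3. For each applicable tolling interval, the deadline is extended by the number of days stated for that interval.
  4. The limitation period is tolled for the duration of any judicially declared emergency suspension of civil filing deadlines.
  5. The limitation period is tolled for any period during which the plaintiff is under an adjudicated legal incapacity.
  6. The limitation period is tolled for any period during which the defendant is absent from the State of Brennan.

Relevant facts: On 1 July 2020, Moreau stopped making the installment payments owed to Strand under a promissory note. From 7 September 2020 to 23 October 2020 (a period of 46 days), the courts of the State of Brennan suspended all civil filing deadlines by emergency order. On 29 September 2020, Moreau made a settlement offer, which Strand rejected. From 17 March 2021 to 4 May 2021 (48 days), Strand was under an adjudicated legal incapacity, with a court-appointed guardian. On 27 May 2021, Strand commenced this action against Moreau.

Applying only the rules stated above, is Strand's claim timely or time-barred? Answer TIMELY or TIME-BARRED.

The claim accrued on 1 July 2020, when the wrongful act occurred.
8 months from 1 July 2020 is 1 March 2021.
The period was tolled for 46 days by the emergency suspension of filing deadlines (7 September 2020 to 23 October 2020), pushing the deadline to 16 April 2021.
The plaintiff's legal incapacity from 17 March 2021 to 4 May 2021 tolled the period for 48 days, extending the deadline to 3 June 2021.
None of the other events listed affects the running of the period under the stated rules.
The 27 May 2021 filing precedes the 3 June 2021 deadline; the claim is timely.

TIMELY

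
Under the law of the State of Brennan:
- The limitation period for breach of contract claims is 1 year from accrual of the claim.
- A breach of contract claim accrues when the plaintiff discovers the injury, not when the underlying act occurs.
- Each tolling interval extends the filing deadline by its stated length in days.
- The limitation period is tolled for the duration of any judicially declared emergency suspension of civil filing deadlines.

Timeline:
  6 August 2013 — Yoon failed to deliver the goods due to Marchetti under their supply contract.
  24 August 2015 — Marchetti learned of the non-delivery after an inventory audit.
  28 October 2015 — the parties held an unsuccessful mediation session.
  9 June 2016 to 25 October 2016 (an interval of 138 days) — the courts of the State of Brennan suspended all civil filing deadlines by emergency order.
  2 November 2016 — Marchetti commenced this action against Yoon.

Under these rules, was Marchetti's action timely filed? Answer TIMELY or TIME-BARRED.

TIMELY

The claim did not accrue until Marchetti discovered the injury on 24 August 2015; the 6 August 2013 act date does not start the clock under the stated rule.
The untolled deadline — 1 year after 24 August 2015 — is 24 August 2016.
The period was tolled for 138 days by the emergency suspension of filing deadlines (9 June 2016 to 25 October 2016), pushing the deadline to 9 January 2017.
None of the other events listed affects the running of the period under the stated rules.
Marchetti filed on 2 November 2016, before the 9 January 2017 deadline, so the action is timely.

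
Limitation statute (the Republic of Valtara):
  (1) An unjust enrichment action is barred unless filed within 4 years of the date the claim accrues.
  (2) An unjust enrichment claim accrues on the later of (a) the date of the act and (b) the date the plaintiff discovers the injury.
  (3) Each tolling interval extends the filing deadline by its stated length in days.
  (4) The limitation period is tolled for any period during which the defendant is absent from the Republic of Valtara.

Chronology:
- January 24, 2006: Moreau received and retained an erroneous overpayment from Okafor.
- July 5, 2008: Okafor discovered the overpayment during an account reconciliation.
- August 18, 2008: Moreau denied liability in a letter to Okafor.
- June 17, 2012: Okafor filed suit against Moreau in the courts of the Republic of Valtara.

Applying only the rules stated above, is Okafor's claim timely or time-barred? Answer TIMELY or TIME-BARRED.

Taking the later of the act (January 24, 2006) and discovery (July 5, 2008), the claim accrued on July 5, 2008.
The untolled deadline — 4 years after July 5, 2008 — is July 5, 2012.
None of the other events listed affects the running of the period under the stated rules.
Okafor filed on June 17, 2012, before the July 5, 2012 deadline, so the action is timely.

TIMELY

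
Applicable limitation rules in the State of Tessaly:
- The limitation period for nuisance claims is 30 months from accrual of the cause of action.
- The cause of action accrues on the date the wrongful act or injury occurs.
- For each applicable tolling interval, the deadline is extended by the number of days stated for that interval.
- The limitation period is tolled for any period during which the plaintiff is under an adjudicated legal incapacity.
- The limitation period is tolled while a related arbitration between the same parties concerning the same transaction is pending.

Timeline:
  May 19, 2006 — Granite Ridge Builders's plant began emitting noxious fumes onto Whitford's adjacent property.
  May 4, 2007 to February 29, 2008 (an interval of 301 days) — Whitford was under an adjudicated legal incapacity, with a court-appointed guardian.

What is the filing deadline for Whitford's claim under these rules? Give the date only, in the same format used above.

The claim accrued on May 19, 2006, when the wrongful act occurred.
Adding the 30 months base period to May 19, 2006 gives a deadline of November 19, 2008, before any tolling.
The plaintiff's legal incapacity from May 4, 2007 to February 29, 2008 tolled the period for 301 days, extending the deadline to September 16, 2009.

September 16, 2009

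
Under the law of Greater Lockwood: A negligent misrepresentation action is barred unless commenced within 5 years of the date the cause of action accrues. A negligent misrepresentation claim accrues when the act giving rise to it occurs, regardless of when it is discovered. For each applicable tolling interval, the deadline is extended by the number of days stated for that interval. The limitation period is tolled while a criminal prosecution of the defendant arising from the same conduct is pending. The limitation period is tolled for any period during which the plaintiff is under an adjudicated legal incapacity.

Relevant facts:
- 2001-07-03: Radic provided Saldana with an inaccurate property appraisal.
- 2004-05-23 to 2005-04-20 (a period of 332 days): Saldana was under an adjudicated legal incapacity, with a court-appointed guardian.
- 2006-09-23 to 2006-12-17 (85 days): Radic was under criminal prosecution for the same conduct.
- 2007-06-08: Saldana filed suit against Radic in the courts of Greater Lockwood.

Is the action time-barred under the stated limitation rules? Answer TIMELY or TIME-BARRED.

The cause of action accrued on 2001-07-03, the date of the act.
5 years from 2001-07-03 is 2006-07-03.
The period was tolled for 332 days by the plaintiff's legal incapacity (2004-05-23 to 2005-04-20), pushing the deadline to 2007-05-31.
The period was tolled for 85 days by the pending criminal prosecution (2006-09-23 to 2006-12-17), pushing the deadline to 2007-08-24.
The 2007-06-08 filing precedes the 2007-08-24 deadline; the claim is timely.

TIMELY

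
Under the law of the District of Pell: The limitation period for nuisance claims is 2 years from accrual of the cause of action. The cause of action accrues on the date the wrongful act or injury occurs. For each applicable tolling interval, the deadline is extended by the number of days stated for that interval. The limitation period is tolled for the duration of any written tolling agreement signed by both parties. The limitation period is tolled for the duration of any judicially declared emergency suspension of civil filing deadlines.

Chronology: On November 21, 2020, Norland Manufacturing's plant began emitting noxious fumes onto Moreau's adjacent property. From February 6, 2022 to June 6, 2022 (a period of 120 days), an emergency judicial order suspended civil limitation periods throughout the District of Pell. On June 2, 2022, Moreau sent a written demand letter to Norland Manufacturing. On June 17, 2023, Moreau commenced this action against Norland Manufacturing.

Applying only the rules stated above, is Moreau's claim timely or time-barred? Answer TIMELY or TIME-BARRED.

The claim accrued on November 21, 2020, when the wrongful act occurred.
Adding the 2 years base period to November 21, 2020 gives a deadline of November 21, 2022, before any tolling.
Because the emergency suspension of filing deadlines ran from February 6, 2022 to June 6, 2022, the deadline is extended by 120 days to March 21, 2023.
Nothing else in the chronology tolls or restarts the period.
Filing on June 17, 2023 missed the March 21, 2023 deadline — the action is time-barred.

TIME-BARRED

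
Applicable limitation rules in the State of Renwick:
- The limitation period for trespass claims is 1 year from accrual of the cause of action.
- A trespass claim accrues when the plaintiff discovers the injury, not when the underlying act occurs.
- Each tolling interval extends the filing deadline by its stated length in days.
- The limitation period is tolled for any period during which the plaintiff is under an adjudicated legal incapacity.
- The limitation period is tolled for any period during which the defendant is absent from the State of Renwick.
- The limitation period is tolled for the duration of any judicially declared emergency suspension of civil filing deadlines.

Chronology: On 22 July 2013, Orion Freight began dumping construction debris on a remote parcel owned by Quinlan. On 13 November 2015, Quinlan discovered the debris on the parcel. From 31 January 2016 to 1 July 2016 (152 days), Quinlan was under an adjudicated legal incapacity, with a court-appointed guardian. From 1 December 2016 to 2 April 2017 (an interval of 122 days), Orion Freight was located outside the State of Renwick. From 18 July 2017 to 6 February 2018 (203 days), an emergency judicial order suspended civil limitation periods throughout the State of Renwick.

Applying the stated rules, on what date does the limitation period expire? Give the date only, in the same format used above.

Accrual is tied to discovery, so the period began on 13 November 2015 rather than on 22 July 2013 when the act occurred.
Adding the 1 year base period to 13 November 2015 gives a deadline of 13 November 2016, before any tolling.
The plaintiff's legal incapacity from 31 January 2016 to 1 July 2016 tolled the period for 152 days, extending the deadline to 14 April 2017.
The defendant's absence from the jurisdiction from 1 December 2016 to 2 April 2017 tolled the period for 122 days, extending the deadline to 14 August 2017.
The emergency suspension of filing deadlines from 18 July 2017 to 6 February 2018 tolled the period for 203 days, extending the deadline to 5 March 2018.

5 March 2018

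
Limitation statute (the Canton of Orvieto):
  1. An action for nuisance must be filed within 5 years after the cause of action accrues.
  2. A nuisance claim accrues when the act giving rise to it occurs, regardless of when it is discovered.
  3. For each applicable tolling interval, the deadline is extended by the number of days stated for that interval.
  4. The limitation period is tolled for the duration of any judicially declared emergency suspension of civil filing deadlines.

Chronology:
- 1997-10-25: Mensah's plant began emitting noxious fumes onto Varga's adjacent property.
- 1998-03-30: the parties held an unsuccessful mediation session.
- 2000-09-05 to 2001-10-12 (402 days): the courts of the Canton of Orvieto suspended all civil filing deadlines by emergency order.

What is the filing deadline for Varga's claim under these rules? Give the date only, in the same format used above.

The claim accrued on 1997-10-25, when the wrongful act occurred.
Adding the 5 years base period to 1997-10-25 gives a deadline of 2002-10-25, before any tolling.
The emergency suspension of filing deadlines from 2000-09-05 to 2001-10-12 tolled the period for 402 days, extending the deadline to 2003-12-01.
None of the other events listed affects the running of the period under the stated rules.

2003-12-01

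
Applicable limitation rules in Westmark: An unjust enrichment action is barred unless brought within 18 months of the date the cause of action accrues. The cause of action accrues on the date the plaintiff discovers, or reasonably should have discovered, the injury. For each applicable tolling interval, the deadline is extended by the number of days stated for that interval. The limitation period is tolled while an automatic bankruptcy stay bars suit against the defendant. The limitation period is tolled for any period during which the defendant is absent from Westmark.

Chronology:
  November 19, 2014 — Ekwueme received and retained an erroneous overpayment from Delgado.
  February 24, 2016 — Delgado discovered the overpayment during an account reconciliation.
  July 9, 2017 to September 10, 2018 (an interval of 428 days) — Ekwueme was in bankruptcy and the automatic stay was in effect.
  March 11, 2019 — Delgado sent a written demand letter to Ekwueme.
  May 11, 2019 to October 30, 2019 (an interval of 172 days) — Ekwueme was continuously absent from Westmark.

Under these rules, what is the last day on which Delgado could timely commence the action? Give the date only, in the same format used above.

October 26, 2018

Accrual is tied to discovery, so the period began on February 24, 2016 rather than on November 19, 2014 when the act occurred.
Adding the 18 months base period to February 24, 2016 gives a deadline of August 24, 2017, before any tolling.
The period was tolled for 428 days by the automatic bankruptcy stay (July 9, 2017 to September 10, 2018), pushing the deadline to October 26, 2018.
The defendant's absence from the jurisdiction starting May 11, 2019 came too late — the period had run on October 26, 2018 — and so does not extend the deadline.
None of the other events listed affects the running of the period under the stated rules.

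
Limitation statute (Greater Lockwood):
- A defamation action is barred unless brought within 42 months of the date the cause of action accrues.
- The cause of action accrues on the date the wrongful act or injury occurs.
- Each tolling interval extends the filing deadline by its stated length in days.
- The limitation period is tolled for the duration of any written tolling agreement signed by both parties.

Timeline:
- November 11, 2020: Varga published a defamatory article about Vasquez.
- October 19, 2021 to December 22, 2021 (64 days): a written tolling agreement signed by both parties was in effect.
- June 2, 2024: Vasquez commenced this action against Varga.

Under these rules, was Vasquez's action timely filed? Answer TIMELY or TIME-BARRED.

TIMELY

The cause of action accrued on November 11, 2020, the date of the act.
42 months from November 11, 2020 is May 11, 2024.
The written tolling agreement from October 19, 2021 to December 22, 2021 tolled the period for 64 days, extending the deadline to July 14, 2024.
Filing on June 2, 2024 beat the July 14, 2024 deadline — the action is timely.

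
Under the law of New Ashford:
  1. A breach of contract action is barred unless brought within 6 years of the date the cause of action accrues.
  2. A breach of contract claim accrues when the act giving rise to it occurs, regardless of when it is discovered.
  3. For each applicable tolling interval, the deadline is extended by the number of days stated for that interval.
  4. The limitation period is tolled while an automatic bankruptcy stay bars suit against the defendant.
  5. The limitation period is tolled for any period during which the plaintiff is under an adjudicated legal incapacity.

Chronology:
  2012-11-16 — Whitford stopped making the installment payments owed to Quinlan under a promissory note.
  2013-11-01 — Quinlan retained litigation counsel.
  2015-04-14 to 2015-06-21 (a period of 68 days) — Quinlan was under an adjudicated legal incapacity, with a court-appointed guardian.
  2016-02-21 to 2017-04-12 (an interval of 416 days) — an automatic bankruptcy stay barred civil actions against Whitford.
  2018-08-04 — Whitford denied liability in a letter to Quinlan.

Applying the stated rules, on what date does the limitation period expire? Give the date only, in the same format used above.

2020-03-14

The limitation period began to run on 2012-11-16.
6 years from 2012-11-16 is 2018-11-16.
The period was tolled for 68 days by the plaintiff's legal incapacity (2015-04-14 to 2015-06-21), pushing the deadline to 2019-01-23.
The period was tolled for 416 days by the automatic bankruptcy stay (2016-02-21 to 2017-04-12), pushing the deadline to 2020-03-14.
None of the other events listed affects the running of the period under the stated rules.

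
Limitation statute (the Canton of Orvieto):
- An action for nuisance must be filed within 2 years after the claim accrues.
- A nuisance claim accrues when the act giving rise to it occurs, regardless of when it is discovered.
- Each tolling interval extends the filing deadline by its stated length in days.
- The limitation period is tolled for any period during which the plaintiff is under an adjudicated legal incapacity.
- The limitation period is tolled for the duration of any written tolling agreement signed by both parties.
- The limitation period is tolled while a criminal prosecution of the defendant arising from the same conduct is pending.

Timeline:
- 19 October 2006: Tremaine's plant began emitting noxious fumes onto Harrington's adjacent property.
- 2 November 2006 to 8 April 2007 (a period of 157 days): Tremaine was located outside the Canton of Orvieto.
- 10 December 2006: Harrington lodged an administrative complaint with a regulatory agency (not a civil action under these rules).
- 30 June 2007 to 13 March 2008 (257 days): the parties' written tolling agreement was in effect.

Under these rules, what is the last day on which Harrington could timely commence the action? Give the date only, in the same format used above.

The claim accrued on 19 October 2006, the date of the act.
The untolled deadline — 2 years after 19 October 2006 — is 19 October 2008.
The written tolling agreement from 30 June 2007 to 13 March 2008 tolled the period for 257 days, extending the deadline to 3 July 2009.
The defendant's absence from the jurisdiction from 2 November 2006 to 8 April 2007 does not toll the period, because no stated rule makes the defendant's absence a tolling event.
Nothing else in the chronology tolls or restarts the period.

3 July 2009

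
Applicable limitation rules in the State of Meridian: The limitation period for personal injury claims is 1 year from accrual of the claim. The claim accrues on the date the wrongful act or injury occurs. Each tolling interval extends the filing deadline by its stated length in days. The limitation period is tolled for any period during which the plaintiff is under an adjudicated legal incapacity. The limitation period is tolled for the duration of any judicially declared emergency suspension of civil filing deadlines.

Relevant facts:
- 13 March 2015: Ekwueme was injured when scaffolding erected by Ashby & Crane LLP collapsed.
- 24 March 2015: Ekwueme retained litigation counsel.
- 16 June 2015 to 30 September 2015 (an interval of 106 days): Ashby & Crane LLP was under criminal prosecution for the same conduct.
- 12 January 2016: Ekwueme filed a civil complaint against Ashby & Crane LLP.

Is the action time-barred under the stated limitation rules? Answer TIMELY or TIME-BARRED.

TIMELY

The claim accrued on 13 March 2015, the date of the act.
1 year from 13 March 2015 is 13 March 2016.
The pending criminal prosecution from 16 June 2015 to 30 September 2015 does not toll the period, because no stated rule makes a criminal prosecution a tolling event.
None of the other events listed affects the running of the period under the stated rules.
Ekwueme filed on 12 January 2016, before the 13 March 2016 deadline, so the action is timely.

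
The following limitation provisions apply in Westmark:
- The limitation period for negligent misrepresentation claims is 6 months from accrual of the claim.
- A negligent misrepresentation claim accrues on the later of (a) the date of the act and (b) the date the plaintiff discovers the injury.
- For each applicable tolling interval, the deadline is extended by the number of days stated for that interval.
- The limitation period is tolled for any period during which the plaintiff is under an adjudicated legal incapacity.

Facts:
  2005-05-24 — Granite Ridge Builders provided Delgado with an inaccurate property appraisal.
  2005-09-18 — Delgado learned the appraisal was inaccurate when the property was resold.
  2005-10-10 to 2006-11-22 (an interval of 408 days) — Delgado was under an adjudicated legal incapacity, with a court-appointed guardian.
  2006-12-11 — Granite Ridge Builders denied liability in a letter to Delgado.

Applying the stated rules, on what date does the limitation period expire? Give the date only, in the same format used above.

2007-04-30

The claim accrued on 2005-09-18 — the later of the 2005-05-24 act and the 2005-09-18 discovery.
The untolled deadline — 6 months after 2005-09-18 — is 2006-03-18.
The plaintiff's legal incapacity from 2005-10-10 to 2006-11-22 tolled the period for 408 days, extending the deadline to 2007-04-30.
Nothing else in the chronology tolls or restarts the period.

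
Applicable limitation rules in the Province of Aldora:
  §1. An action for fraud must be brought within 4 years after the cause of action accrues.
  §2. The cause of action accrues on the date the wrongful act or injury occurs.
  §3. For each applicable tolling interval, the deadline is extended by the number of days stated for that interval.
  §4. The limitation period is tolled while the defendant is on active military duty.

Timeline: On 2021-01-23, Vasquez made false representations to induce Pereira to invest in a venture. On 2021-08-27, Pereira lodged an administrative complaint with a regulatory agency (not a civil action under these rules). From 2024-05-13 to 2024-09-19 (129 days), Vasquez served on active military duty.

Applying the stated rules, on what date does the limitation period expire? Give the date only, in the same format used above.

2025-06-01

The cause of action accrued on 2021-01-23, the date of the act.
Adding the 4 years base period to 2021-01-23 gives a deadline of 2025-01-23, before any tolling.
The period was tolled for 129 days by the defendant's active military service (2024-05-13 to 2024-09-19), pushing the deadline to 2025-06-01.
None of the other events listed affects the running of the period under the stated rules.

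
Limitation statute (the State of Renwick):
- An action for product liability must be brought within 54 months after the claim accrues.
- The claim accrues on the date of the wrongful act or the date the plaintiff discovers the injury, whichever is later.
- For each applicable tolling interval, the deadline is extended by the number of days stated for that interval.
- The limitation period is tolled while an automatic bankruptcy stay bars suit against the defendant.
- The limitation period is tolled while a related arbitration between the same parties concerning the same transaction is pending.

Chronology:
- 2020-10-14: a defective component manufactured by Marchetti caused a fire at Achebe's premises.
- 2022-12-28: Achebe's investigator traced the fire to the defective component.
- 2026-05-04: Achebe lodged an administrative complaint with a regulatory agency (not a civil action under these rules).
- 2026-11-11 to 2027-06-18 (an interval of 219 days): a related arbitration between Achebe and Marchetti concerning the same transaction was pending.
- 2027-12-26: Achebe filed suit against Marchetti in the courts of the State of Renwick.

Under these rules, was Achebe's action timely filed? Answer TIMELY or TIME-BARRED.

The claim accrued on 2022-12-28 — the later of the 2020-10-14 act and the 2022-12-28 discovery.
The untolled deadline — 54 months after 2022-12-28 — is 2027-06-28.
The period was tolled for 219 days by the pending related arbitration (2026-11-11 to 2027-06-18), pushing the deadline to 2028-02-02.
None of the other events listed affects the running of the period under the stated rules.
The 2027-12-26 filing precedes the 2028-02-02 deadline; the claim is timely.

TIMELY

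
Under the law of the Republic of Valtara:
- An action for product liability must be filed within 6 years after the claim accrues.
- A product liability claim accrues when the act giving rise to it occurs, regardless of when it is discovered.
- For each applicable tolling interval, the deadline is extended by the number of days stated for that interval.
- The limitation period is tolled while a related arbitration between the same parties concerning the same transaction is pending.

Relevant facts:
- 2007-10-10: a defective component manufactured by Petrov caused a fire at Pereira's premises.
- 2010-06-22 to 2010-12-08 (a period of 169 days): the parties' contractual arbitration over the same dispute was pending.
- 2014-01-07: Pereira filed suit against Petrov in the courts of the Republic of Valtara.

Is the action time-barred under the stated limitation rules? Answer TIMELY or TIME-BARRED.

The claim accrued on 2007-10-10, the date of the act.
Adding the 6 years base period to 2007-10-10 gives a deadline of 2013-10-10, before any tolling.
The pending related arbitration from 2010-06-22 to 2010-12-08 tolled the period for 169 days, extending the deadline to 2014-03-28.
The 2014-01-07 filing precedes the 2014-03-28 deadline; the claim is timely.

TIMELY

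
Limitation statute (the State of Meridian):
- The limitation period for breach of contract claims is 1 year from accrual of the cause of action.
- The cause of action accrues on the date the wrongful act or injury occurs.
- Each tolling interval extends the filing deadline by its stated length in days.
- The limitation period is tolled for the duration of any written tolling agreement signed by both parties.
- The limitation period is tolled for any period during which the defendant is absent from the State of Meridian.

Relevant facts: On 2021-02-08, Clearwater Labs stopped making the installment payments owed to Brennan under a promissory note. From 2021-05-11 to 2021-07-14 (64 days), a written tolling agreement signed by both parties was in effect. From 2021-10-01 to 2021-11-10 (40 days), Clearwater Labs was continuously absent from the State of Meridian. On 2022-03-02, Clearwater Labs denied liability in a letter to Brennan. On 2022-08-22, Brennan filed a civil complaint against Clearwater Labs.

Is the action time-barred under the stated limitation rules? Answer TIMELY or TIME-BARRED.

TIME-BARRED

The cause of action accrued on 2021-02-08, the date of the act.
Adding the 1 year base period to 2021-02-08 gives a deadline of 2022-02-08, before any tolling.
Because the written tolling agreement ran from 2021-05-11 to 2021-07-14, the deadline is extended by 64 days to 2022-04-13.
Because the defendant's absence from the jurisdiction ran from 2021-10-01 to 2021-11-10, the deadline is extended by 40 days to 2022-05-23.
The other events in the timeline have no effect on the limitation period under the stated rules.
Filing on 2022-08-22 missed the 2022-05-23 deadline — the action is time-barred.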